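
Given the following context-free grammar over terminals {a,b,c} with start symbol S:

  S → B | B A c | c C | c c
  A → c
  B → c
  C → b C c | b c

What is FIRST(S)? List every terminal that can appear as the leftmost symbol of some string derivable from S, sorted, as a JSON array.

FIRST iteration:
round 1:
  A via A→c: +{c}
  B via B→c: +{c}
  C via C→b C c: +{b}
  S via S→B: +{c}
  FIRST(S)={c}  FIRST(A)={c}  FIRST(B)={c}  FIRST(C)={b}
round 2: — fixpoint
  FIRST(S)={c}  FIRST(A)={c}  FIRST(B)={c}  FIRST(C)={b}

FIRST(S) = ["c"]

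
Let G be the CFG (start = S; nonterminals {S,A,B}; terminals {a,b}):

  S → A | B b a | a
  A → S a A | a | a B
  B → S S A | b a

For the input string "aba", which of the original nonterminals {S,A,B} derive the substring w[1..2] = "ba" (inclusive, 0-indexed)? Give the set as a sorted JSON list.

Convert to CNF:
  S -> B X4 | S X5 | T0 B | a
  A -> S X2 | T0 B | a
  B -> S X3 | T1 T0
  T0 -> a
  T1 -> b
  X2 -> T0 A
  X3 -> S A
  X4 -> T1 T0
  X5 -> T0 A

CYK fill, restricted to cells inside w[1..2]:
  cell(1,1) b: {T1}  orig:{}
  cell(2,2) a: {A,S,T0}  orig:{A,S}
  cell(1,2) ba: {B,X4}  orig:{B}

Original NTs in T[1,2] deriving "ba": ["B"]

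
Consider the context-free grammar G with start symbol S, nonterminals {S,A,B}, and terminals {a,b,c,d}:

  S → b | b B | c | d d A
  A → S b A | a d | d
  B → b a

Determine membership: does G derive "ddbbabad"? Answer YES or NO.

Convert to CNF:
  S -> T0 B | T2 X4 | b | c
  A -> S X3 | T1 T2 | d
  B -> T0 T1
  T0 -> b
  T1 -> a
  T2 -> d
  X3 -> T0 A
  X4 -> T2 A

CYK fill:
  cell(0,0) d: {A,T2}  orig:{A}
  cell(1,1) d: {A,T2}  orig:{A}
  cell(2,2) b: {S,T0}  orig:{S}
  cell(3,3) b: {S,T0}  orig:{S}
  cell(4,4) a: {T1}  orig:{}
  cell(5,5) b: {S,T0}  orig:{S}
  cell(6,6) a: {T1}  orig:{}
  cell(7,7) d: {A,T2}  orig:{A}
  cell(0,1) dd: {X4}  orig:{}
  cell(1,2) db: ∅
  cell(2,3) bb: ∅
  cell(3,4) ba: {B}
  cell(4,5) ab: ∅
  cell(5,6) ba: {B}
  cell(6,7) ad: {A}
  cell(0,2) ddb: ∅
  cell(1,3) dbb: ∅
  cell(2,4) bba: {S}
  cell(3,5) bab: ∅
  cell(4,6) aba: ∅
  cell(5,7) bad: {X3}  orig:{}
  cell(0,3) ddbb: ∅
  cell(1,4) dbba: ∅
  cell(2,5) bbab: ∅
  cell(3,6) baba: ∅
  cell(4,7) abad: ∅
  cell(0,4) ddbba: ∅
  cell(1,5) dbbab: ∅
  cell(2,6) bbaba: ∅
  cell(3,7) babad: ∅
  cell(0,5) ddbbab: ∅
  cell(1,6) dbbaba: ∅
  cell(2,7) bbabad: {A}
  cell(0,6) ddbbaba: ∅
  cell(1,7) dbbabad: {X4}  orig:{}
  cell(0,7) ddbbabad: {S}

S ∈ T[0,7] ⇒ YES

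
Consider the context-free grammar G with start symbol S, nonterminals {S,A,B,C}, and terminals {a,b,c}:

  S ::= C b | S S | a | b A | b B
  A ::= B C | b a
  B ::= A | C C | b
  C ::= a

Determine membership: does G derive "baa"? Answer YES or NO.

Convert to CNF:
  S -> C T0 | S S | T0 A | T0 B | a
  A -> B C | T0 T1
  B -> B C | C C | T0 T1 | b
  C -> a
  T0 -> b
  T1 -> a

CYK table (by increasing span):
  T[0,0] 'b' = {B,T0}  orig:{B}
  T[1,1] 'a' = {C,S,T1}  orig:{C,S}
  T[2,2] 'a' = {C,S,T1}  orig:{C,S}
  T[0,1] 'ba' = {A,B}
  T[1,2] 'aa' = {B,S}
  T[0,2] 'baa' = {A,B,S}

S ∈ T[0,2] ⇒ YES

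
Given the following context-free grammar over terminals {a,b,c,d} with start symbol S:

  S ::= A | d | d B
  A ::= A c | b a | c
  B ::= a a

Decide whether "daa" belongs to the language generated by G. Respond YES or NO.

Convert to CNF:
  S -> A T0 | T1 T2 | T3 B | c | d
  A -> A T0 | T1 T2 | c
  B -> T2 T2
  T0 -> c
  T1 -> b
  T2 -> a
  T3 -> d

CYK table (by increasing span):
  T[0,0] 'd' = {S,T3}  orig:{S}
  T[1,1] 'a' = {T2}  orig:{}
  T[2,2] 'a' = {T2}  orig:{}
  T[0,1] 'da' = ∅
  T[1,2] 'aa' = {B}
  T[0,2] 'daa' = {S}

S ∈ T[0,2] ⇒ YES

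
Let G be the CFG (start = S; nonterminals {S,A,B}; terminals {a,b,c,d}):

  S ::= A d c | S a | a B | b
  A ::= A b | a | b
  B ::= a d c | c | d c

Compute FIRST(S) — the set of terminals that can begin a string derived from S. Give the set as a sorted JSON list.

Compute FIRST by fixpoint:
pass 1:
  A via A→a: +{a}
  A via A→b: +{b}
  B via B→a d c: +{a}
  B via B→c: +{c}
  B via B→d c: +{d}
  S via S→A d c: +{a,b}
  FIRST[S]={a,b}  FIRST[A]={a,b}  FIRST[B]={a,c,d}
pass 2: — fixpoint
  FIRST[S]={a,b}  FIRST[A]={a,b}  FIRST[B]={a,c,d}

FIRST(S) = ["a", "b"]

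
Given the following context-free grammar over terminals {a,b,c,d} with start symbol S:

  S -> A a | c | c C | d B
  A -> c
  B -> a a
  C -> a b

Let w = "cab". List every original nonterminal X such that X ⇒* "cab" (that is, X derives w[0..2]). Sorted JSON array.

Convert to CNF:
  S -> A T0 | T2 C | T3 B | c
  A -> c
  B -> T0 T0
  C -> T0 T1
  T0 -> a
  T1 -> b
  T2 -> c
  T3 -> d

CYK fill — only the sub-triangle for w[0..2]:
  [0..0]={A,S,T2}  "c"  orig:{A,S}
  [1..1]={T0}  "a"  orig:{}
  [2..2]={T1}  "b"  orig:{}
  [0..1]={S}  "ca"
  [1..2]={C}  "ab"
  [0..2]={S}  "cab"

Original NTs in T[0,2] deriving "cab": ["S"]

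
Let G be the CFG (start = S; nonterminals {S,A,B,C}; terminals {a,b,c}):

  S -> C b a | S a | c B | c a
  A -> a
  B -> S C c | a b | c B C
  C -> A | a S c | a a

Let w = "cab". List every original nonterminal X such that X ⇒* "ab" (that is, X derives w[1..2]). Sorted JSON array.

Convert to CNF:
  S -> C X6 | S T1 | T0 B | T0 T1
  A -> a
  B -> S X3 | T0 X4 | T1 T2
  C -> T1 T1 | T1 X5 | a
  T0 -> c
  T1 -> a
  T2 -> b
  X3 -> C T0
  X4 -> B C
  X5 -> S T0
  X6 -> T2 T1

CYK table (by increasing span), restricted to cells inside w[1..2]:
  T[1,1] 'a' = {A,C,T1}  orig:{A,C}
  T[2,2] 'b' = {T2}  orig:{}
  T[1,2] 'ab' = {B}

Original NTs in T[1,2] deriving "ab": ["B"]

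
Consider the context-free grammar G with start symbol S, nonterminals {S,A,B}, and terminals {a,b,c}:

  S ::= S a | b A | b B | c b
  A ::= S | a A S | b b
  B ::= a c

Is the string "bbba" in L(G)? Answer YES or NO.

Convert to CNF:
  S -> S T0 | T1 A | T1 B | T2 T1
  A -> S T0 | T0 X3 | T1 A | T1 B | T1 T1 | T2 T1
  B -> T0 T2
  T0 -> a
  T1 -> b
  T2 -> c
  X3 -> A S

CYK table (by increasing span):
  cell(0,0) b: {T1}  orig:{}
  cell(1,1) b: {T1}  orig:{}
  cell(2,2) b: {T1}  orig:{}
  cell(3,3) a: {T0}  orig:{}
  cell(0,1) bb: {A}
  cell(1,2) bb: {A}
  cell(2,3) ba: ∅
  cell(0,2) bbb: {A,S}
  cell(1,3) bba: ∅
  cell(0,3) bbba: {A,S}

S ∈ T[0,3] ⇒ YES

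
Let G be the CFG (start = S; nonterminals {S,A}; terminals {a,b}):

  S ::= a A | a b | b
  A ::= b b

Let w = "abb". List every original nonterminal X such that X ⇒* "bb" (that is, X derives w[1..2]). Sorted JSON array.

CNF form of G:
  S -> T1 A | T1 T0 | b
  A -> T0 T0
  T0 -> b
  T1 -> a

CYK fill, restricted to cells inside w[1..2]:
  [1..1]={S,T0}  "b"  orig:{S}
  [2..2]={S,T0}  "b"  orig:{S}
  [1..2]={A}  "bb"

Original NTs in T[1,2] deriving "bb": ["A"]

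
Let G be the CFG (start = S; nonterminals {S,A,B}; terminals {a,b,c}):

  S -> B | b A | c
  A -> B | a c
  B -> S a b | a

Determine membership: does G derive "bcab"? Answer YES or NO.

CNF form of G:
  S -> S X5 | T1 A | a | c
  A -> S X3 | T0 T2 | a
  B -> S X4 | a
  T0 -> a
  T1 -> b
  T2 -> c
  X3 -> T0 T1
  X4 -> T0 T1
  X5 -> T0 T1

Fill CYK table bottom-up:
  cell(0,0) b: {T1}  orig:{}
  cell(1,1) c: {S,T2}  orig:{S}
  cell(2,2) a: {A,B,S,T0}  orig:{A,B,S}
  cell(3,3) b: {T1}  orig:{}
  cell(0,1) bc: ∅
  cell(1,2) ca: ∅
  cell(2,3) ab: {X3,X4,X5}  orig:{}
  cell(0,2) bca: ∅
  cell(1,3) cab: {A,B,S}
  cell(0,3) bcab: {S}

S ∈ T[0,3] ⇒ YES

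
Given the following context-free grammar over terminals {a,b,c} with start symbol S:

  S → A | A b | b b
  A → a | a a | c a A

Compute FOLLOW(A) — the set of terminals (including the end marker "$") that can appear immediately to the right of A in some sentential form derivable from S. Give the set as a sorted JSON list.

FIRST sets, iterate to fixpoint:
pass 1:
  A via A→a: +{a}
  A via A→c a A: +{c}
  S via S→A: +{a,c}
  S via S→b b: +{b}
  FIRST(S)={a,b,c}  FIRST(A)={a,c}
pass 2: done
  FIRST(S)={a,b,c}  FIRST(A)={a,c}

FOLLOW iteration:
FOLLOW(S) := {$}
[1]
  S→A: FOLLOW(A) ⊇ FOLLOW(S) ⊇ {$}; new: +{$}
  S→A b: FOLLOW(A) ⊇ FIRST(b) = {b}; new: +{b}
  FOLLOW(S)={$}  FOLLOW(A)={$,b}
[2] (no change)
  FOLLOW(S)={$}  FOLLOW(A)={$,b}

FOLLOW(A) = ["$", "b"]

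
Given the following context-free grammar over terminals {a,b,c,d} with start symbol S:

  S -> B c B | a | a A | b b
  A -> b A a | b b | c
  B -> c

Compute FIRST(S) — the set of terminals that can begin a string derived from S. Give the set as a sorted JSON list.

FIRST iteration:
iter 1:
  A via A→b A a: +{b}
  A via A→c: +{c}
  B via B→c: +{c}
  S via S→B c B: +{c}
  S via S→a: +{a}
  S via S→b b: +{b}
  FIRST(S)={a,b,c}  FIRST(A)={b,c}  FIRST(B)={c}
iter 2: done
  FIRST(S)={a,b,c}  FIRST(A)={b,c}  FIRST(B)={c}

FIRST(S) = ["a", "b", "c"]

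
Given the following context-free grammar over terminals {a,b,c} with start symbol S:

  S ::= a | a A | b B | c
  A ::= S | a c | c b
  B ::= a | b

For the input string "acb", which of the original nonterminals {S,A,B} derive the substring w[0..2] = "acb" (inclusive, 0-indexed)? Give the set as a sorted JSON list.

Convert to CNF:
  S -> T0 A | T2 B | a | c
  A -> T0 A | T0 T1 | T1 T2 | T2 B | a | c
  B -> a | b
  T0 -> a
  T1 -> c
  T2 -> b

CYK table (by increasing span) (cells [i..j] with 0 ≤ i ≤ j ≤ 2 only):
  T[0,0] 'a' = {A,B,S,T0}  orig:{A,B,S}
  T[1,1] 'c' = {A,S,T1}  orig:{A,S}
  T[2,2] 'b' = {B,T2}  orig:{B}
  T[0,1] 'ac' = {A,S}
  T[1,2] 'cb' = {A}
  T[0,2] 'acb' = {A,S}

Original NTs in T[0,2] deriving "acb": ["A", "S"]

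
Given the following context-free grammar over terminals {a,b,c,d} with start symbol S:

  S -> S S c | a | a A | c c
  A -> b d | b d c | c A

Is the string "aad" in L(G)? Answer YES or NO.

Convert to CNF:
  S -> S X5 | T2 T2 | T3 A | a
  A -> T0 T1 | T0 X4 | T2 A
  T0 -> b
  T1 -> d
  T2 -> c
  T3 -> a
  X4 -> T1 T2
  X5 -> S T2

CYK table (by increasing span):
  cell(0,0) a: {S,T3}  orig:{S}
  cell(1,1) a: {S,T3}  orig:{S}
  cell(2,2) d: {T1}  orig:{}
  cell(0,1) aa: ∅
  cell(1,2) ad: ∅
  cell(0,2) aad: ∅

S ∉ T[0,2] ⇒ NO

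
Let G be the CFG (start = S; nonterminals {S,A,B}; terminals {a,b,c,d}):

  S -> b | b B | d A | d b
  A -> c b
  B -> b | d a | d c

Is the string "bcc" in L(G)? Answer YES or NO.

Convert to CNF:
  S -> T1 B | T2 A | T2 T1 | b
  A -> T0 T1
  B -> T2 T0 | T2 T3 | b
  T0 -> c
  T1 -> b
  T2 -> d
  T3 -> a

CYK fill:
  cell(0,0) b: {B,S,T1}  orig:{B,S}
  cell(1,1) c: {T0}  orig:{}
  cell(2,2) c: {T0}  orig:{}
  cell(0,1) bc: ∅
  cell(1,2) cc: ∅
  cell(0,2) bcc: ∅

S ∉ T[0,2] ⇒ NO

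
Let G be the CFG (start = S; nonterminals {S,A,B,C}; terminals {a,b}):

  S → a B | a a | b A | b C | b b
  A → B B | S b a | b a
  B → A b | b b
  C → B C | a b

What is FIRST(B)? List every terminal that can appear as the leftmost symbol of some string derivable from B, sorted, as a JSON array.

FIRST iteration:
iter 1:
  A via A→b a: +{b}
  B via B→A b: +{b}
  C via C→B C: +{b}
  C via C→a b: +{a}
  S via S→a B: +{a}
  S via S→b A: +{b}
  FIRST[S]={a,b}  FIRST[A]={b}  FIRST[B]={b}  FIRST[C]={a,b}
iter 2:
  A via A→S b a: +{a}
  B via B→A b: +{a}
  FIRST[S]={a,b}  FIRST[A]={a,b}  FIRST[B]={a,b}  FIRST[C]={a,b}
iter 3: (no change)
  FIRST[S]={a,b}  FIRST[A]={a,b}  FIRST[B]={a,b}  FIRST[C]={a,b}

FIRST(B) = ["a", "b"]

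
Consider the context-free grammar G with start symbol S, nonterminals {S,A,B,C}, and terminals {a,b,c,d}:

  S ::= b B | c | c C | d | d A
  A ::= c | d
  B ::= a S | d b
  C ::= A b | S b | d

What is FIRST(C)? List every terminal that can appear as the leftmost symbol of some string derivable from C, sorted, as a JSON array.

FIRST iteration:
iter 1:
  A via A→c: +{c}
  A via A→d: +{d}
  B via B→a S: +{a}
  B via B→d b: +{d}
  C via C→A b: +{c,d}
  S via S→b B: +{b}
  S via S→c: +{c}
  S via S→d: +{d}
  FIRST(S)={b,c,d}  FIRST(A)={c,d}  FIRST(B)={a,d}  FIRST(C)={c,d}
iter 2:
  C via C→S b: +{b}
  FIRST(S)={b,c,d}  FIRST(A)={c,d}  FIRST(B)={a,d}  FIRST(C)={b,c,d}
iter 3: — fixpoint
  FIRST(S)={b,c,d}  FIRST(A)={c,d}  FIRST(B)={a,d}  FIRST(C)={b,c,d}

FIRST(C) = ["b", "c", "d"]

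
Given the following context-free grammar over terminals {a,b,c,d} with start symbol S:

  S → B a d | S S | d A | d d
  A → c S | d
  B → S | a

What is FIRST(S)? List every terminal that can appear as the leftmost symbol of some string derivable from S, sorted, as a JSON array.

FIRST iteration:
[1]
  A via A→c S: +{c}
  A via A→d: +{d}
  B via B→a: +{a}
  S via S→B a d: +{a}
  S via S→d A: +{d}
  FIRST(S)={a,d}  FIRST(A)={c,d}  FIRST(B)={a}
[2]
  B via B→S: +{d}
  FIRST(S)={a,d}  FIRST(A)={c,d}  FIRST(B)={a,d}
[3] — fixpoint
  FIRST(S)={a,d}  FIRST(A)={c,d}  FIRST(B)={a,d}

FIRST(S) = ["a", "d"]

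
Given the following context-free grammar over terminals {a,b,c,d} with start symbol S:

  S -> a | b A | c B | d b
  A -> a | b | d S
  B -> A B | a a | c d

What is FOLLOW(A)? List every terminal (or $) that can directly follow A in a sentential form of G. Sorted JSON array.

FIRST sets, iterate to fixpoint:
[1]
  A via A→a: +{a}
  A via A→b: +{b}
  A via A→d S: +{d}
  B via B→A B: +{a,b,d}
  B via B→c d: +{c}
  S via S→a: +{a}
  S via S→b A: +{b}
  S via S→c B: +{c}
  S via S→d b: +{d}
  FIRST(S)={a,b,c,d}  FIRST(A)={a,b,d}  FIRST(B)={a,b,c,d}
[2] (stable)
  FIRST(S)={a,b,c,d}  FIRST(A)={a,b,d}  FIRST(B)={a,b,c,d}

FOLLOW sets:
seed FOLLOW(S) with $
[1]
  B→A B: FOLLOW(A) ⊇ FIRST(B) = {a,b,c,d}; new: +{a,b,c,d}
  S→b A: FOLLOW(A) ⊇ FOLLOW(S) ⊇ {$}; new: +{$}
  S→c B: FOLLOW(B) ⊇ FOLLOW(S) ⊇ {$}; new: +{$}
  S: {$}  A: {$,a,b,c,d}  B: {$}
[2]
  A→d S: FOLLOW(S) ⊇ FOLLOW(A) ⊇ {$,a,b,c,d}; new: +{a,b,c,d}
  S→c B: FOLLOW(B) ⊇ FOLLOW(S) ⊇ {$,a,b,c,d}; new: +{a,b,c,d}
  S: {$,a,b,c,d}  A: {$,a,b,c,d}  B: {$,a,b,c,d}
[3] done
  S: {$,a,b,c,d}  A: {$,a,b,c,d}  B: {$,a,b,c,d}

FOLLOW(A) = ["$", "a", "b", "c", "d"]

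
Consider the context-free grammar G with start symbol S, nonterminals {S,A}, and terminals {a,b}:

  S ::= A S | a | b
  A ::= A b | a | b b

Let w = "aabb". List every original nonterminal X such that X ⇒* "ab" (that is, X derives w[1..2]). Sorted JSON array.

Convert to CNF:
  S -> A S | a | b
  A -> A T0 | T0 T0 | a
  T0 -> b

CYK fill (cells [i..j] with 1 ≤ i ≤ j ≤ 2 only):
  [1..1]={A,S}  "a"
  [2..2]={S,T0}  "b"  orig:{S}
  [1..2]={A,S}  "ab"

Original NTs in T[1,2] deriving "ab": ["A", "S"]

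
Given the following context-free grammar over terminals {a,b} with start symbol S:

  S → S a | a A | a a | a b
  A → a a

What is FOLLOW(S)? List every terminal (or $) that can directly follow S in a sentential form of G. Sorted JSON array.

FIRST sets, iterate to fixpoint:
pass 1:
  A via A→a a: +{a}
  S via S→a A: +{a}
  FIRST(S)={a}  FIRST(A)={a}
pass 2: — fixpoint
  FIRST(S)={a}  FIRST(A)={a}

Compute FOLLOW by fixpoint:
FOLLOW(S) := {$}
round 1:
  S→S a: FOLLOW(S) ⊇ FIRST(a) = {a}; new: +{a}
  S→a A: FOLLOW(A) ⊇ FOLLOW(S) ⊇ {$,a}; new: +{$,a}
  S: {$,a}  A: {$,a}
round 2: (stable)
  S: {$,a}  A: {$,a}

FOLLOW(S) = ["$", "a"]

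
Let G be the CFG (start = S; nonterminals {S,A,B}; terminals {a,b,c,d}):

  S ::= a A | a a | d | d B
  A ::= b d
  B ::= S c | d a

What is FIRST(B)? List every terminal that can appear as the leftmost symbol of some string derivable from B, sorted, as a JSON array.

FIRST sets, iterate to fixpoint:
[1]
  A via A→b d: +{b}
  B via B→d a: +{d}
  S via S→a A: +{a}
  S via S→d: +{d}
  FIRST(S)={a,d}  FIRST(A)={b}  FIRST(B)={d}
[2]
  B via B→S c: +{a}
  FIRST(S)={a,d}  FIRST(A)={b}  FIRST(B)={a,d}
[3] (stable)
  FIRST(S)={a,d}  FIRST(A)={b}  FIRST(B)={a,d}

FIRST(B) = ["a", "d"]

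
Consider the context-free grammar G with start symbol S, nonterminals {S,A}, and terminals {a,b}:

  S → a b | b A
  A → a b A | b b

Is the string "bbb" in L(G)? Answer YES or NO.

CNF form of G:
  S -> T0 T1 | T1 A
  A -> T0 X2 | T1 T1
  T0 -> a
  T1 -> b
  X2 -> T1 A

CYK fill:
  T[0,0] 'b' = {T1}  orig:{}
  T[1,1] 'b' = {T1}  orig:{}
  T[2,2] 'b' = {T1}  orig:{}
  T[0,1] 'bb' = {A}
  T[1,2] 'bb' = {A}
  T[0,2] 'bbb' = {S,X2}  orig:{S}

S ∈ T[0,2] ⇒ YES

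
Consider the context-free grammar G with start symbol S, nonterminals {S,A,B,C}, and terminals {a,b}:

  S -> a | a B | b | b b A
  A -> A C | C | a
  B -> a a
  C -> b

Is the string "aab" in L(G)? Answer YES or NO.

Convert to CNF:
  S -> T0 B | T1 X2 | a | b
  A -> A C | a | b
  B -> T0 T0
  C -> b
  T0 -> a
  T1 -> b
  X2 -> T1 A

CYK table (by increasing span):
  [0..0]={A,S,T0}  "a"  orig:{A,S}
  [1..1]={A,S,T0}  "a"  orig:{A,S}
  [2..2]={A,C,S,T1}  "b"  orig:{A,C,S}
  [0..1]={B}  "aa"
  [1..2]={A}  "ab"
  [0..2]=∅  "aab"

S ∉ T[0,2] ⇒ NO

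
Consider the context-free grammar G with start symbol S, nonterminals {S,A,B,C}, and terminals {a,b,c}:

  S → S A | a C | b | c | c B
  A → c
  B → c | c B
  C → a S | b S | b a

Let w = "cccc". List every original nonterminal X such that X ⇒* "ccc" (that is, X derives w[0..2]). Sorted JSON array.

Convert to CNF:
  S -> S A | T0 B | T1 C | b | c
  A -> c
  B -> T0 B | c
  C -> T1 S | T2 S | T2 T1
  T0 -> c
  T1 -> a
  T2 -> b

CYK fill — only the sub-triangle for w[0..2]:
  T[0,0] 'c' = {A,B,S,T0}  orig:{A,B,S}
  T[1,1] 'c' = {A,B,S,T0}  orig:{A,B,S}
  T[2,2] 'c' = {A,B,S,T0}  orig:{A,B,S}
  T[0,1] 'cc' = {B,S}
  T[1,2] 'cc' = {B,S}
  T[0,2] 'ccc' = {B,S}

Original NTs in T[0,2] deriving "ccc": ["B", "S"]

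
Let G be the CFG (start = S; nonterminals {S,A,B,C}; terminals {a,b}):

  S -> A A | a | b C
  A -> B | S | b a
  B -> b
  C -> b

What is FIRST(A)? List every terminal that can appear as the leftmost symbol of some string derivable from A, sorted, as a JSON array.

FIRST sets, iterate to fixpoint:
iter 1:
  A via A→b a: +{b}
  B via B→b: +{b}
  C via C→b: +{b}
  S via S→A A: +{b}
  S via S→a: +{a}
  S: {a,b}  A: {b}  B: {b}  C: {b}
iter 2:
  A via A→S: +{a}
  S: {a,b}  A: {a,b}  B: {b}  C: {b}
iter 3: — fixpoint
  S: {a,b}  A: {a,b}  B: {b}  C: {b}

FIRST(A) = ["a", "b"]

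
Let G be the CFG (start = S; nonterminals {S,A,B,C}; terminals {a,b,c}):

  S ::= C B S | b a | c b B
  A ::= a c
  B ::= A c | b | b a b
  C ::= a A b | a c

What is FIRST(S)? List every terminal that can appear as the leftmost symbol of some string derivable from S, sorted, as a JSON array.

FIRST sets, iterate to fixpoint:
[1]
  A via A→a c: +{a}
  B via B→A c: +{a}
  B via B→b: +{b}
  C via C→a A b: +{a}
  S via S→C B S: +{a}
  S via S→b a: +{b}
  S via S→c b B: +{c}
  FIRST(S)={a,b,c}  FIRST(A)={a}  FIRST(B)={a,b}  FIRST(C)={a}
[2] — fixpoint
  FIRST(S)={a,b,c}  FIRST(A)={a}  FIRST(B)={a,b}  FIRST(C)={a}

FIRST(S) = ["a", "b", "c"]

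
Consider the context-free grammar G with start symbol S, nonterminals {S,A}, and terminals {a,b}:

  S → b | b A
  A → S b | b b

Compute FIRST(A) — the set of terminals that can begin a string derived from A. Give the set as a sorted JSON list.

FIRST iteration:
[1]
  A via A→b b: +{b}
  S via S→b: +{b}
  FIRST[S]={b}  FIRST[A]={b}
[2] — fixpoint
  FIRST[S]={b}  FIRST[A]={b}

FIRST(A) = ["b"]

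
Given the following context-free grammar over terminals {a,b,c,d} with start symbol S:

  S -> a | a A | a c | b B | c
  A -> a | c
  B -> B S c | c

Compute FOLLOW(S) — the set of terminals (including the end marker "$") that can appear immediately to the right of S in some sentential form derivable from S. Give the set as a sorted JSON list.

Compute FIRST by fixpoint:
[1]
  A via A→a: +{a}
  A via A→c: +{c}
  B via B→c: +{c}
  S via S→a: +{a}
  S via S→b B: +{b}
  S via S→c: +{c}
  FIRST(S)={a,b,c}  FIRST(A)={a,c}  FIRST(B)={c}
[2] (no change)
  FIRST(S)={a,b,c}  FIRST(A)={a,c}  FIRST(B)={c}

FOLLOW iteration:
seed FOLLOW(S) with $
pass 1:
  B→B S c: FOLLOW(B) ⊇ FIRST(S) = {a,b,c}; new: +{a,b,c}
  B→B S c: FOLLOW(S) ⊇ FIRST(c) = {c}; new: +{c}
  S→a A: FOLLOW(A) ⊇ FOLLOW(S) ⊇ {$,c}; new: +{$,c}
  S→b B: FOLLOW(B) ⊇ FOLLOW(S) ⊇ {$,c}; new: +{$}
  FOLLOW[S]={$,c}  FOLLOW[A]={$,c}  FOLLOW[B]={$,a,b,c}
pass 2: (stable)
  FOLLOW[S]={$,c}  FOLLOW[A]={$,c}  FOLLOW[B]={$,a,b,c}

FOLLOW(S) = ["$", "c"]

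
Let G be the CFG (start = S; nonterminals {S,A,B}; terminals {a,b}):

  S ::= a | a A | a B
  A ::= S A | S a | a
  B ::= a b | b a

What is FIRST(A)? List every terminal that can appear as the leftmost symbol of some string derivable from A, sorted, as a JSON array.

FIRST iteration:
iter 1:
  A via A→a: +{a}
  B via B→a b: +{a}
  B via B→b a: +{b}
  S via S→a: +{a}
  S: {a}  A: {a}  B: {a,b}
iter 2: (no change)
  S: {a}  A: {a}  B: {a,b}

FIRST(A) = ["a"]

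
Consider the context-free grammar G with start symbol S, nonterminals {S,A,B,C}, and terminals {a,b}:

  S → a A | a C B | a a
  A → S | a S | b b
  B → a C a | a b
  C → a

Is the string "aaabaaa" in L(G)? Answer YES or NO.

CNF form of G:
  S -> T0 A | T0 T0 | T0 X4
  A -> T0 A | T0 S | T0 T0 | T0 X2 | T1 T1
  B -> T0 T1 | T0 X3
  C -> a
  T0 -> a
  T1 -> b
  X2 -> C B
  X3 -> C T0
  X4 -> C B

CYK table (by increasing span):
  [0..0]={C,T0}  "a"  orig:{C}
  [1..1]={C,T0}  "a"  orig:{C}
  [2..2]={C,T0}  "a"  orig:{C}
  [3..3]={T1}  "b"  orig:{}
  [4..4]={C,T0}  "a"  orig:{C}
  [5..5]={C,T0}  "a"  orig:{C}
  [6..6]={C,T0}  "a"  orig:{C}
  [0..1]={A,S,X3}  "aa"  orig:{A,S}
  [1..2]={A,S,X3}  "aa"  orig:{A,S}
  [2..3]={B}  "ab"
  [3..4]=∅  "ba"
  [4..5]={A,S,X3}  "aa"  orig:{A,S}
  [5..6]={A,S,X3}  "aa"  orig:{A,S}
  [0..2]={A,B,S}  "aaa"
  [1..3]={X2,X4}  "aab"  orig:{}
  [2..4]=∅  "aba"
  [3..5]=∅  "baa"
  [4..6]={A,B,S}  "aaa"
  [0..3]={A,S}  "aaab"
  [1..4]=∅  "aaba"
  [2..5]=∅  "abaa"
  [3..6]=∅  "baaa"
  [0..4]=∅  "aaaba"
  [1..5]=∅  "aabaa"
  [2..6]=∅  "abaaa"
  [0..5]=∅  "aaabaa"
  [1..6]=∅  "aabaaa"
  [0..6]=∅  "aaabaaa"

S ∉ T[0,6] ⇒ NO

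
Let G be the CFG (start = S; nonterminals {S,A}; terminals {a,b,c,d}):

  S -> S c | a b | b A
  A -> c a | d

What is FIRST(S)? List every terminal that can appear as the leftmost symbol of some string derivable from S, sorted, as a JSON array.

Compute FIRST by fixpoint:
[1]
  A via A→c a: +{c}
  A via A→d: +{d}
  S via S→a b: +{a}
  S via S→b A: +{b}
  FIRST(S)={a,b}  FIRST(A)={c,d}
[2] (stable)
  FIRST(S)={a,b}  FIRST(A)={c,d}

FIRST(S) = ["a", "b"]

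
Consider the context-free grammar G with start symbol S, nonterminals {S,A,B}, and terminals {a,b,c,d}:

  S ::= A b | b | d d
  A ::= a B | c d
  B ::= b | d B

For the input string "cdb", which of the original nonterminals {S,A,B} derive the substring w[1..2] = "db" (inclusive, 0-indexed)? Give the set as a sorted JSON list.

Convert to CNF:
  S -> A T3 | T2 T2 | b
  A -> T0 B | T1 T2
  B -> T2 B | b
  T0 -> a
  T1 -> c
  T2 -> d
  T3 -> b

CYK table (by increasing span) (cells [i..j] with 1 ≤ i ≤ j ≤ 2 only):
  cell(1,1) d: {T2}  orig:{}
  cell(2,2) b: {B,S,T3}  orig:{B,S}
  cell(1,2) db: {B}

Original NTs in T[1,2] deriving "db": ["B"]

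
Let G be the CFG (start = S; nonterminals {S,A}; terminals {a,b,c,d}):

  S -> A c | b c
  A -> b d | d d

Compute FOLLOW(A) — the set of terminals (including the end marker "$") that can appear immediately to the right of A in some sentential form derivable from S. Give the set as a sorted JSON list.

FIRST iteration:
iter 1:
  A via A→b d: +{b}
  A via A→d d: +{d}
  S via S→A c: +{b,d}
  FIRST[S]={b,d}  FIRST[A]={b,d}
iter 2: (stable)
  FIRST[S]={b,d}  FIRST[A]={b,d}

Compute FOLLOW by fixpoint:
seed FOLLOW(S) with $
round 1:
  S→A c: FOLLOW(A) ⊇ FIRST(c) = {c}; new: +{c}
  FOLLOW(S)={$}  FOLLOW(A)={c}
round 2: (stable)
  FOLLOW(S)={$}  FOLLOW(A)={c}

FOLLOW(A) = ["c"]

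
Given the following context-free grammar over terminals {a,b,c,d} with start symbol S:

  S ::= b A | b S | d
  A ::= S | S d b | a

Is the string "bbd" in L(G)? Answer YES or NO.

Convert to CNF:
  S -> T1 A | T1 S | d
  A -> S X2 | T1 A | T1 S | a | d
  T0 -> d
  T1 -> b
  X2 -> T0 T1

Fill CYK table bottom-up:
  T[0,0] 'b' = {T1}  orig:{}
  T[1,1] 'b' = {T1}  orig:{}
  T[2,2] 'd' = {A,S,T0}  orig:{A,S}
  T[0,1] 'bb' = ∅
  T[1,2] 'bd' = {A,S}
  T[0,2] 'bbd' = {A,S}

S ∈ T[0,2] ⇒ YES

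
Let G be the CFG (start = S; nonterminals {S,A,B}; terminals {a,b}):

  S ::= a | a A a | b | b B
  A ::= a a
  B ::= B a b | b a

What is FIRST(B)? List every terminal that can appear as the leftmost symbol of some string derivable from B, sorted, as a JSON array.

FIRST sets, iterate to fixpoint:
iter 1:
  A via A→a a: +{a}
  B via B→b a: +{b}
  S via S→a: +{a}
  S via S→b: +{b}
  FIRST(S)={a,b}  FIRST(A)={a}  FIRST(B)={b}
iter 2: done
  FIRST(S)={a,b}  FIRST(A)={a}  FIRST(B)={b}

FIRST(B) = ["b"]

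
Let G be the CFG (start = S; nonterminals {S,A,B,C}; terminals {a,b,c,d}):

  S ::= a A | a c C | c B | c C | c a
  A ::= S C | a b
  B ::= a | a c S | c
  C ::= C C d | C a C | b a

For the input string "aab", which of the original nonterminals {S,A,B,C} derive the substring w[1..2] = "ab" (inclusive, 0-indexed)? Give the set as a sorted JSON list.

Convert to CNF:
  S -> T0 A | T0 X7 | T2 B | T2 C | T2 T0
  A -> S C | T0 T1
  B -> T0 X4 | a | c
  C -> C X5 | C X6 | T1 T0
  T0 -> a
  T1 -> b
  T2 -> c
  T3 -> d
  X4 -> T2 S
  X5 -> C T3
  X6 -> T0 C
  X7 -> T2 C

Fill CYK table bottom-up (cells [i..j] with 1 ≤ i ≤ j ≤ 2 only):
  [1..1]={B,T0}  "a"  orig:{B}
  [2..2]={T1}  "b"  orig:{}
  [1..2]={A}  "ab"

Original NTs in T[1,2] deriving "ab": ["A"]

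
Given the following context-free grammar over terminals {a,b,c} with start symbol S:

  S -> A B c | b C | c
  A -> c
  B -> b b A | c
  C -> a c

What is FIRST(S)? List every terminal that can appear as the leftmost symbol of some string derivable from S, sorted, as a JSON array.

FIRST sets, iterate to fixpoint:
pass 1:
  A via A→c: +{c}
  B via B→b b A: +{b}
  B via B→c: +{c}
  C via C→a c: +{a}
  S via S→A B c: +{c}
  S via S→b C: +{b}
  FIRST[S]={b,c}  FIRST[A]={c}  FIRST[B]={b,c}  FIRST[C]={a}
pass 2: (stable)
  FIRST[S]={b,c}  FIRST[A]={c}  FIRST[B]={b,c}  FIRST[C]={a}

FIRST(S) = ["b", "c"]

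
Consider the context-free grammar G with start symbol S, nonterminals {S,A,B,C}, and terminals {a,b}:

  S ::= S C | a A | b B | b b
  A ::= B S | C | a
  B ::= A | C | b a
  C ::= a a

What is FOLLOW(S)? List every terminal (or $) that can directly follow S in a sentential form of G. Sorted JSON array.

FIRST iteration:
pass 1:
  A via A→a: +{a}
  B via B→A: +{a}
  B via B→b a: +{b}
  C via C→a a: +{a}
  S via S→a A: +{a}
  S via S→b B: +{b}
  FIRST(S)={a,b}  FIRST(A)={a}  FIRST(B)={a,b}  FIRST(C)={a}
pass 2:
  A via A→B S: +{b}
  FIRST(S)={a,b}  FIRST(A)={a,b}  FIRST(B)={a,b}  FIRST(C)={a}
pass 3: — fixpoint
  FIRST(S)={a,b}  FIRST(A)={a,b}  FIRST(B)={a,b}  FIRST(C)={a}

Compute FOLLOW by fixpoint:
initialize: $ ∈ FOLLOW(S)
pass 1:
  A→B S: FOLLOW(B) ⊇ FIRST(S) = {a,b}; new: +{a,b}
  B→A: FOLLOW(A) ⊇ FOLLOW(B) ⊇ {a,b}; new: +{a,b}
  B→C: FOLLOW(C) ⊇ FOLLOW(B) ⊇ {a,b}; new: +{a,b}
  S→S C: FOLLOW(S) ⊇ FIRST(C) = {a}; new: +{a}
  S→S C: FOLLOW(C) ⊇ FOLLOW(S) ⊇ {$,a}; new: +{$}
  S→a A: FOLLOW(A) ⊇ FOLLOW(S) ⊇ {$,a}; new: +{$}
  S→b B: FOLLOW(B) ⊇ FOLLOW(S) ⊇ {$,a}; new: +{$}
  S: {$,a}  A: {$,a,b}  B: {$,a,b}  C: {$,a,b}
pass 2:
  A→B S: FOLLOW(S) ⊇ FOLLOW(A) ⊇ {$,a,b}; new: +{b}
  S: {$,a,b}  A: {$,a,b}  B: {$,a,b}  C: {$,a,b}
pass 3: (stable)
  S: {$,a,b}  A: {$,a,b}  B: {$,a,b}  C: {$,a,b}

FOLLOW(S) = ["$", "a", "b"]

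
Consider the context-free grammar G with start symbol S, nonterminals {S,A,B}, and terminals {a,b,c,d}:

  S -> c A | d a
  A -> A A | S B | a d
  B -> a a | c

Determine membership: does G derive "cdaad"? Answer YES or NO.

CNF form of G:
  S -> T1 T0 | T2 A
  A -> A A | S B | T0 T1
  B -> T0 T0 | c
  T0 -> a
  T1 -> d
  T2 -> c

CYK table (by increasing span):
  T[0,0] 'c' = {B,T2}  orig:{B}
  T[1,1] 'd' = {T1}  orig:{}
  T[2,2] 'a' = {T0}  orig:{}
  T[3,3] 'a' = {T0}  orig:{}
  T[4,4] 'd' = {T1}  orig:{}
  T[0,1] 'cd' = ∅
  T[1,2] 'da' = {S}
  T[2,3] 'aa' = {B}
  T[3,4] 'ad' = {A}
  T[0,2] 'cda' = ∅
  T[1,3] 'daa' = ∅
  T[2,4] 'aad' = ∅
  T[0,3] 'cdaa' = ∅
  T[1,4] 'daad' = ∅
  T[0,4] 'cdaad' = ∅

S ∉ T[0,4] ⇒ NO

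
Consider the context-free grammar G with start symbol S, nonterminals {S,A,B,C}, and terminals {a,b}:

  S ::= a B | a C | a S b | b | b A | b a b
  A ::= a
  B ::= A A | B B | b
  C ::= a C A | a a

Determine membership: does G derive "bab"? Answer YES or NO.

CNF form of G:
  S -> T0 B | T0 C | T0 X3 | T1 A | T1 X4 | b
  A -> a
  B -> A A | B B | b
  C -> T0 T0 | T0 X2
  T0 -> a
  T1 -> b
  X2 -> C A
  X3 -> S T1
  X4 -> T0 T1

Fill CYK table bottom-up:
  T[0,0] 'b' = {B,S,T1}  orig:{B,S}
  T[1,1] 'a' = {A,T0}  orig:{A}
  T[2,2] 'b' = {B,S,T1}  orig:{B,S}
  T[0,1] 'ba' = {S}
  T[1,2] 'ab' = {S,X4}  orig:{S}
  T[0,2] 'bab' = {S,X3}  orig:{S}

S ∈ T[0,2] ⇒ YES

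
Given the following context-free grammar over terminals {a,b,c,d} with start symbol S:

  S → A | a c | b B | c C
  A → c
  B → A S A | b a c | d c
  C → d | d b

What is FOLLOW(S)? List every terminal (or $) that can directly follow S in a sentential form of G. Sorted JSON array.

Compute FIRST by fixpoint:
iter 1:
  A via A→c: +{c}
  B via B→A S A: +{c}
  B via B→b a c: +{b}
  B via B→d c: +{d}
  C via C→d: +{d}
  S via S→A: +{c}
  S via S→a c: +{a}
  S via S→b B: +{b}
  FIRST(S)={a,b,c}  FIRST(A)={c}  FIRST(B)={b,c,d}  FIRST(C)={d}
iter 2: (no change)
  FIRST(S)={a,b,c}  FIRST(A)={c}  FIRST(B)={b,c,d}  FIRST(C)={d}

FOLLOW sets:
initialize: $ ∈ FOLLOW(S)
pass 1:
  B→A S A: FOLLOW(A) ⊇ FIRST(S) = {a,b,c}; new: +{a,b,c}
  B→A S A: FOLLOW(S) ⊇ FIRST(A) = {c}; new: +{c}
  S→A: FOLLOW(A) ⊇ FOLLOW(S) ⊇ {$,c}; new: +{$}
  S→b B: FOLLOW(B) ⊇ FOLLOW(S) ⊇ {$,c}; new: +{$,c}
  S→c C: FOLLOW(C) ⊇ FOLLOW(S) ⊇ {$,c}; new: +{$,c}
  FOLLOW(S)={$,c}  FOLLOW(A)={$,a,b,c}  FOLLOW(B)={$,c}  FOLLOW(C)={$,c}
pass 2: — fixpoint
  FOLLOW(S)={$,c}  FOLLOW(A)={$,a,b,c}  FOLLOW(B)={$,c}  FOLLOW(C)={$,c}

FOLLOW(S) = ["$", "c"]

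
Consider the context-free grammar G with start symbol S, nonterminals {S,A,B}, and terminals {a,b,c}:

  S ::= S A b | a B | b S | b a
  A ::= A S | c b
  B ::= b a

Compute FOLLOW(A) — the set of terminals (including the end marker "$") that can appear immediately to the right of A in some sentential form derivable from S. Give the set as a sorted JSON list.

Compute FIRST by fixpoint:
iter 1:
  A via A→c b: +{c}
  B via B→b a: +{b}
  S via S→a B: +{a}
  S via S→b S: +{b}
  FIRST[S]={a,b}  FIRST[A]={c}  FIRST[B]={b}
iter 2: — fixpoint
  FIRST[S]={a,b}  FIRST[A]={c}  FIRST[B]={b}

FOLLOW iteration:
initialize: $ ∈ FOLLOW(S)
iter 1:
  A→A S: FOLLOW(A) ⊇ FIRST(S) = {a,b}; new: +{a,b}
  A→A S: FOLLOW(S) ⊇ FOLLOW(A) ⊇ {a,b}; new: +{a,b}
  S→S A b: FOLLOW(S) ⊇ FIRST(A) = {c}; new: +{c}
  S→a B: FOLLOW(B) ⊇ FOLLOW(S) ⊇ {$,a,b,c}; new: +{$,a,b,c}
  S: {$,a,b,c}  A: {a,b}  B: {$,a,b,c}
iter 2: (no change)
  S: {$,a,b,c}  A: {a,b}  B: {$,a,b,c}

FOLLOW(A) = ["a", "b"]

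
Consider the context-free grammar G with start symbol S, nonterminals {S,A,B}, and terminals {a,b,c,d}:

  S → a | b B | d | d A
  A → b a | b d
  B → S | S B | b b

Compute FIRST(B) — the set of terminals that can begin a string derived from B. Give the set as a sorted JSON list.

FIRST sets, iterate to fixpoint:
[1]
  A via A→b a: +{b}
  B via B→b b: +{b}
  S via S→a: +{a}
  S via S→b B: +{b}
  S via S→d: +{d}
  FIRST(S)={a,b,d}  FIRST(A)={b}  FIRST(B)={b}
[2]
  B via B→S: +{a,d}
  FIRST(S)={a,b,d}  FIRST(A)={b}  FIRST(B)={a,b,d}
[3] done
  FIRST(S)={a,b,d}  FIRST(A)={b}  FIRST(B)={a,b,d}

FIRST(B) = ["a", "b", "d"]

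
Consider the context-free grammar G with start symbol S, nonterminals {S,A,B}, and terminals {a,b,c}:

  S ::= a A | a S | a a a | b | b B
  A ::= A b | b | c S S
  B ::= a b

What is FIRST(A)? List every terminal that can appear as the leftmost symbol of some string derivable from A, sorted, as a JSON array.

Compute FIRST by fixpoint:
round 1:
  A via A→b: +{b}
  A via A→c S S: +{c}
  B via B→a b: +{a}
  S via S→a A: +{a}
  S via S→b: +{b}
  FIRST[S]={a,b}  FIRST[A]={b,c}  FIRST[B]={a}
round 2: done
  FIRST[S]={a,b}  FIRST[A]={b,c}  FIRST[B]={a}

FIRST(A) = ["b", "c"]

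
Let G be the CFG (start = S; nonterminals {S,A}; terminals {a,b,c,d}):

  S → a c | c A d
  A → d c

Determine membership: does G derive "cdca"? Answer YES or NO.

CNF form of G:
  S -> T1 X3 | T2 T1
  A -> T0 T1
  T0 -> d
  T1 -> c
  T2 -> a
  X3 -> A T0

Fill CYK table bottom-up:
  T[0,0] 'c' = {T1}  orig:{}
  T[1,1] 'd' = {T0}  orig:{}
  T[2,2] 'c' = {T1}  orig:{}
  T[3,3] 'a' = {T2}  orig:{}
  T[0,1] 'cd' = ∅
  T[1,2] 'dc' = {A}
  T[2,3] 'ca' = ∅
  T[0,2] 'cdc' = ∅
  T[1,3] 'dca' = ∅
  T[0,3] 'cdca' = ∅

S ∉ T[0,3] ⇒ NO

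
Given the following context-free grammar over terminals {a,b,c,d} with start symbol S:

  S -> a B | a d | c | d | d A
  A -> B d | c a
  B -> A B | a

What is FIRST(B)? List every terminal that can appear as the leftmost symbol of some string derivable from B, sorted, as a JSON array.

FIRST sets, iterate to fixpoint:
iter 1:
  A via A→c a: +{c}
  B via B→A B: +{c}
  B via B→a: +{a}
  S via S→a B: +{a}
  S via S→c: +{c}
  S via S→d: +{d}
  FIRST(S)={a,c,d}  FIRST(A)={c}  FIRST(B)={a,c}
iter 2:
  A via A→B d: +{a}
  FIRST(S)={a,c,d}  FIRST(A)={a,c}  FIRST(B)={a,c}
iter 3: (no change)
  FIRST(S)={a,c,d}  FIRST(A)={a,c}  FIRST(B)={a,c}

FIRST(B) = ["a", "c"]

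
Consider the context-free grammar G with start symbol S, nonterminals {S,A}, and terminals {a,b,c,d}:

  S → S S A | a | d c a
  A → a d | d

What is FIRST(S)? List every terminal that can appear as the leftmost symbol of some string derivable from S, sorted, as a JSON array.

FIRST iteration:
pass 1:
  A via A→a d: +{a}
  A via A→d: +{d}
  S via S→a: +{a}
  S via S→d c a: +{d}
  FIRST(S)={a,d}  FIRST(A)={a,d}
pass 2: done
  FIRST(S)={a,d}  FIRST(A)={a,d}

FIRST(S) = ["a", "d"]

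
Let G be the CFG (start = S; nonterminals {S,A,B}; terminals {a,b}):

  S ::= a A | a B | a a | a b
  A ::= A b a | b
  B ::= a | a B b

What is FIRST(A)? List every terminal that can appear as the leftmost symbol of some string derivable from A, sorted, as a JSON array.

Compute FIRST by fixpoint:
iter 1:
  A via A→b: +{b}
  B via B→a: +{a}
  S via S→a A: +{a}
  FIRST[S]={a}  FIRST[A]={b}  FIRST[B]={a}
iter 2: done
  FIRST[S]={a}  FIRST[A]={b}  FIRST[B]={a}

FIRST(A) = ["b"]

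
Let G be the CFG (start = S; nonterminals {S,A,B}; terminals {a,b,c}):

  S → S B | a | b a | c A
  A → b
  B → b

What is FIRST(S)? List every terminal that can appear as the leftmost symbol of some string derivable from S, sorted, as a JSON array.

FIRST iteration:
round 1:
  A via A→b: +{b}
  B via B→b: +{b}
  S via S→a: +{a}
  S via S→b a: +{b}
  S via S→c A: +{c}
  FIRST[S]={a,b,c}  FIRST[A]={b}  FIRST[B]={b}
round 2: (no change)
  FIRST[S]={a,b,c}  FIRST[A]={b}  FIRST[B]={b}

FIRST(S) = ["a", "b", "c"]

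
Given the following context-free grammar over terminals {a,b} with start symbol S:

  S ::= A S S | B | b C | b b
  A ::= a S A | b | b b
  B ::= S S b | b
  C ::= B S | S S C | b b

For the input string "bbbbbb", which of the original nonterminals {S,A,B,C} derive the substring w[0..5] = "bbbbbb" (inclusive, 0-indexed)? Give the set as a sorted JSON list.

CNF form of G:
  S -> A X5 | S X6 | T1 C | T1 T1 | b
  A -> T0 X2 | T1 T1 | b
  B -> S X3 | b
  C -> B S | S X4 | T1 T1
  T0 -> a
  T1 -> b
  X2 -> S A
  X3 -> S T1
  X4 -> S C
  X5 -> S S
  X6 -> S T1

Fill CYK table bottom-up, restricted to cells inside w[0..5]:
  T[0,0] 'b' = {A,B,S,T1}  orig:{A,B,S}
  T[1,1] 'b' = {A,B,S,T1}  orig:{A,B,S}
  T[2,2] 'b' = {A,B,S,T1}  orig:{A,B,S}
  T[3,3] 'b' = {A,B,S,T1}  orig:{A,B,S}
  T[4,4] 'b' = {A,B,S,T1}  orig:{A,B,S}
  T[5,5] 'b' = {A,B,S,T1}  orig:{A,B,S}
  T[0,1] 'bb' = {A,C,S,X2,X3,X5,X6}  orig:{A,C,S}
  T[1,2] 'bb' = {A,C,S,X2,X3,X5,X6}  orig:{A,C,S}
  T[2,3] 'bb' = {A,C,S,X2,X3,X5,X6}  orig:{A,C,S}
  T[3,4] 'bb' = {A,C,S,X2,X3,X5,X6}  orig:{A,C,S}
  T[4,5] 'bb' = {A,C,S,X2,X3,X5,X6}  orig:{A,C,S}
  T[0,2] 'bbb' = {B,C,S,X2,X3,X4,X5,X6}  orig:{B,C,S}
  T[1,3] 'bbb' = {B,C,S,X2,X3,X4,X5,X6}  orig:{B,C,S}
  T[2,4] 'bbb' = {B,C,S,X2,X3,X4,X5,X6}  orig:{B,C,S}
  T[3,5] 'bbb' = {B,C,S,X2,X3,X4,X5,X6}  orig:{B,C,S}
  T[0,3] 'bbbb' = {B,C,S,X2,X3,X4,X5,X6}  orig:{B,C,S}
  T[1,4] 'bbbb' = {B,C,S,X2,X3,X4,X5,X6}  orig:{B,C,S}
  T[2,5] 'bbbb' = {B,C,S,X2,X3,X4,X5,X6}  orig:{B,C,S}
  T[0,4] 'bbbbb' = {B,C,S,X2,X3,X4,X5,X6}  orig:{B,C,S}
  T[1,5] 'bbbbb' = {B,C,S,X2,X3,X4,X5,X6}  orig:{B,C,S}
  T[0,5] 'bbbbbb' = {B,C,S,X2,X3,X4,X5,X6}  orig:{B,C,S}

Original NTs in T[0,5] deriving "bbbbbb": ["B", "C", "S"]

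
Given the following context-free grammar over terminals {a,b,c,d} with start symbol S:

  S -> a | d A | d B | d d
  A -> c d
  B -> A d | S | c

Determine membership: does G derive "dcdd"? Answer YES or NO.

CNF form of G:
  S -> T1 A | T1 B | T1 T1 | a
  A -> T0 T1
  B -> A T1 | T1 A | T1 B | T1 T1 | a | c
  T0 -> c
  T1 -> d

CYK fill:
  T[0,0] 'd' = {T1}  orig:{}
  T[1,1] 'c' = {B,T0}  orig:{B}
  T[2,2] 'd' = {T1}  orig:{}
  T[3,3] 'd' = {T1}  orig:{}
  T[0,1] 'dc' = {B,S}
  T[1,2] 'cd' = {A}
  T[2,3] 'dd' = {B,S}
  T[0,2] 'dcd' = {B,S}
  T[1,3] 'cdd' = {B}
  T[0,3] 'dcdd' = {B,S}

S ∈ T[0,3] ⇒ YES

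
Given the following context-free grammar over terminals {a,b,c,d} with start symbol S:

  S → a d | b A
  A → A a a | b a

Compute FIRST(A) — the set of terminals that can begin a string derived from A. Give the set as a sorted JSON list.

Compute FIRST by fixpoint:
[1]
  A via A→b a: +{b}
  S via S→a d: +{a}
  S via S→b A: +{b}
  FIRST[S]={a,b}  FIRST[A]={b}
[2] — fixpoint
  FIRST[S]={a,b}  FIRST[A]={b}

FIRST(A) = ["b"]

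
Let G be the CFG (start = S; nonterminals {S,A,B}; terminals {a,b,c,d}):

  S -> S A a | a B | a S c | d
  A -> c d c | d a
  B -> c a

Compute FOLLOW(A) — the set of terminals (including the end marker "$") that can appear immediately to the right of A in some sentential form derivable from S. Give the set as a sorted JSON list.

FIRST iteration:
round 1:
  A via A→c d c: +{c}
  A via A→d a: +{d}
  B via B→c a: +{c}
  S via S→a B: +{a}
  S via S→d: +{d}
  S: {a,d}  A: {c,d}  B: {c}
round 2: done
  S: {a,d}  A: {c,d}  B: {c}

FOLLOW iteration:
initialize: $ ∈ FOLLOW(S)
iter 1:
  S→S A a: FOLLOW(S) ⊇ FIRST(A) = {c,d}; new: +{c,d}
  S→S A a: FOLLOW(A) ⊇ FIRST(a) = {a}; new: +{a}
  S→a B: FOLLOW(B) ⊇ FOLLOW(S) ⊇ {$,c,d}; new: +{$,c,d}
  FOLLOW(S)={$,c,d}  FOLLOW(A)={a}  FOLLOW(B)={$,c,d}
iter 2: — fixpoint
  FOLLOW(S)={$,c,d}  FOLLOW(A)={a}  FOLLOW(B)={$,c,d}

FOLLOW(A) = ["a"]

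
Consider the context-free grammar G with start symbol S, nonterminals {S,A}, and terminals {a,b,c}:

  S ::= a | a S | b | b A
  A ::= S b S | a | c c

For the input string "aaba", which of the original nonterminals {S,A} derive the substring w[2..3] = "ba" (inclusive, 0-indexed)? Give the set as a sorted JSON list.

CNF form of G:
  S -> T0 A | T2 S | a | b
  A -> S X3 | T1 T1 | a
  T0 -> b
  T1 -> c
  T2 -> a
  X3 -> T0 S

CYK fill (cells [i..j] with 2 ≤ i ≤ j ≤ 3 only):
  T[2,2] 'b' = {S,T0}  orig:{S}
  T[3,3] 'a' = {A,S,T2}  orig:{A,S}
  T[2,3] 'ba' = {S,X3}  orig:{S}

Original NTs in T[2,3] deriving "ba": ["S"]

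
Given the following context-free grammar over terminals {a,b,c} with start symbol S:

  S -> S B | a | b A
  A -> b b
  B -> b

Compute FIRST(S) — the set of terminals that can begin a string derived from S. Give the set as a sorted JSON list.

FIRST iteration:
[1]
  A via A→b b: +{b}
  B via B→b: +{b}
  S via S→a: +{a}
  S via S→b A: +{b}
  FIRST[S]={a,b}  FIRST[A]={b}  FIRST[B]={b}
[2] (no change)
  FIRST[S]={a,b}  FIRST[A]={b}  FIRST[B]={b}

FIRST(S) = ["a", "b"]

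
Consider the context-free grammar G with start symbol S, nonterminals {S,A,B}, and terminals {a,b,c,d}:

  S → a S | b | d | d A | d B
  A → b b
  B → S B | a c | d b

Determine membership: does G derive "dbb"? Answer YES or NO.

Convert to CNF:
  S -> T1 S | T3 A | T3 B | b | d
  A -> T0 T0
  B -> S B | T1 T2 | T3 T0
  T0 -> b
  T1 -> a
  T2 -> c
  T3 -> d

Fill CYK table bottom-up:
  [0..0]={S,T3}  "d"  orig:{S}
  [1..1]={S,T0}  "b"  orig:{S}
  [2..2]={S,T0}  "b"  orig:{S}
  [0..1]={B}  "db"
  [1..2]={A}  "bb"
  [0..2]={S}  "dbb"

S ∈ T[0,2] ⇒ YES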